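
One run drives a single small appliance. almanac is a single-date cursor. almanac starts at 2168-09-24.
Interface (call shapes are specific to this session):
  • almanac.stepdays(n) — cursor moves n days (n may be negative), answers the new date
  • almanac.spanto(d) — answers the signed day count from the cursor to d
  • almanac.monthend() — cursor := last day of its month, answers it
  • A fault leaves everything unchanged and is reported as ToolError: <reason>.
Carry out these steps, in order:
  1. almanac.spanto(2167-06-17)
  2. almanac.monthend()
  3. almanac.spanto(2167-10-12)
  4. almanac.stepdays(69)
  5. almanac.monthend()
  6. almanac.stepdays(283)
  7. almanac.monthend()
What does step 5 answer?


Answer: 2168-12-31

Derivation:
[in] almanac.spanto d=2167-06-17
  -465
[in] almanac.monthend
  2168-09-30
[in] almanac.spanto d=2167-10-12
  -354
[in] almanac.stepdays n=69
  2168-12-08
[in] almanac.monthend
  2168-12-31
[in] almanac.stepdays n=283
  2169-10-10
[in] almanac.monthend
  2169-10-31


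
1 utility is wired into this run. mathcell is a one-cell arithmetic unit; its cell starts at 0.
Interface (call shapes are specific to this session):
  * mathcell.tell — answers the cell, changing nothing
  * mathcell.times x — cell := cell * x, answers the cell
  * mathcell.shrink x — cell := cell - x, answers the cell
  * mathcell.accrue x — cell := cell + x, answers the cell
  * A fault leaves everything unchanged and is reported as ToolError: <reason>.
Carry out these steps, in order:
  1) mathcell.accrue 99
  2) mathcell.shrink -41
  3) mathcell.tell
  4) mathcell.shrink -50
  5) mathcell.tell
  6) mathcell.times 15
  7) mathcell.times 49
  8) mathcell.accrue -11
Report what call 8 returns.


I invoke accrue passing x='99', and see 99.
Using shrink passing x='-41', and see 140.
I use tell, giving 140.
Now I run shrink passing x='-50', and see 190.
I call tell(): 190.
Using times passing x='15', → 2850.
Next I call times passing x='49', and see 139650.
Then accrue passing x='-11', and see 139639.

Answer: 139639


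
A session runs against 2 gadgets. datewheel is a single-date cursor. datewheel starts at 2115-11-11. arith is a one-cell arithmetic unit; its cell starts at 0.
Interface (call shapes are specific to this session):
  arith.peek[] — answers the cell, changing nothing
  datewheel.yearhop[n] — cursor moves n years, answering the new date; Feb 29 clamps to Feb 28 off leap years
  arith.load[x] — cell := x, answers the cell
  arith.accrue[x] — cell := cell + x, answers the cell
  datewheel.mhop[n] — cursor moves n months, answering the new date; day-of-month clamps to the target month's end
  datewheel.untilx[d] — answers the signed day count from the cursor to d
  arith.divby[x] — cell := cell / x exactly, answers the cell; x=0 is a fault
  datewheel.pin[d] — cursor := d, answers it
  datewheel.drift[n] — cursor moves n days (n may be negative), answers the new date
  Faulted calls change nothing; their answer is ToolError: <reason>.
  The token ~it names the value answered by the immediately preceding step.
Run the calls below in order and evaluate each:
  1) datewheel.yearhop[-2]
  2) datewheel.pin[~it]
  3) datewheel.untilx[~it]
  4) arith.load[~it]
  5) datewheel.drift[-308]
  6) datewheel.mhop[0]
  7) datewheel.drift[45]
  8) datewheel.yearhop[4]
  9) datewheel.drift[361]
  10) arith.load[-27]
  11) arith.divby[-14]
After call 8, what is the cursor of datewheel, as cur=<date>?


Answer: cur=2117-02-21

Derivation:
Act: yearhop[n='-2']
Obs: 2113-11-11
Act: pin[d='~it']
Obs: 2113-11-11
Act: untilx[d='~it']
Obs: 0
Act: load[x='~it']
Obs: 0
Act: drift[n='-308']
Obs: 2113-01-07
Act: mhop[n='0']
Obs: 2113-01-07
Act: drift[n='45']
Obs: 2113-02-21
Act: yearhop[n='4']
Obs: 2117-02-21
Act: drift[n='361']
Obs: 2118-02-17
Act: load[x='-27']
Obs: -27
Act: divby[x='-14']
Obs: 27/14


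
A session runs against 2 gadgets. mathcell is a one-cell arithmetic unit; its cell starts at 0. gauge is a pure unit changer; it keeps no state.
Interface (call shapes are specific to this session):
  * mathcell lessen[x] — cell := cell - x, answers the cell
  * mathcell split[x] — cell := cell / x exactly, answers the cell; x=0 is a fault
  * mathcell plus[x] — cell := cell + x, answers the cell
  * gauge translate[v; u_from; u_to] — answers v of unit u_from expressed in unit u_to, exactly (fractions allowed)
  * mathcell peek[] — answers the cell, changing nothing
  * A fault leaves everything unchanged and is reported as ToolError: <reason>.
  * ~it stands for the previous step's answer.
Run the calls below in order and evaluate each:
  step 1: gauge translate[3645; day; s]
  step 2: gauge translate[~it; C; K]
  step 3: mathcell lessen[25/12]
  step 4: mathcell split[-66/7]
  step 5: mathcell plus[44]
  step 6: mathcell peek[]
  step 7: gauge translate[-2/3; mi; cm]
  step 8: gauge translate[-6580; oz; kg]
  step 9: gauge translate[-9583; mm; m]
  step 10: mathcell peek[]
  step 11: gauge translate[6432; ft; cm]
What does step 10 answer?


I use gauge translate with v→3645, u_from→day, u_to→s, giving 314928000.
Invoking gauge translate with v→~it, u_from→C, u_to→K, giving 6298565463/20.
I invoke mathcell lessen with x→25/12, which returns -25/12.
Using mathcell split with x→-66/7, which returns 175/792.
Invoking mathcell plus with x→44, and observe 35023/792.
Next I call mathcell peek(), and get 35023/792.
Using gauge translate with v→-2/3, u_from→mi, u_to→cm, which returns -536448/5.
Now I run gauge translate with v→-6580, u_from→oz, u_to→kg, which returns -14923188973/80000000.
I try gauge translate with v→-9583, u_from→mm, u_to→m, and observe -9583/1000.
Calling mathcell peek: 35023/792.
I invoke gauge translate with v→6432, u_from→ft, u_to→cm, giving 4901184/25.

Answer: 35023/792


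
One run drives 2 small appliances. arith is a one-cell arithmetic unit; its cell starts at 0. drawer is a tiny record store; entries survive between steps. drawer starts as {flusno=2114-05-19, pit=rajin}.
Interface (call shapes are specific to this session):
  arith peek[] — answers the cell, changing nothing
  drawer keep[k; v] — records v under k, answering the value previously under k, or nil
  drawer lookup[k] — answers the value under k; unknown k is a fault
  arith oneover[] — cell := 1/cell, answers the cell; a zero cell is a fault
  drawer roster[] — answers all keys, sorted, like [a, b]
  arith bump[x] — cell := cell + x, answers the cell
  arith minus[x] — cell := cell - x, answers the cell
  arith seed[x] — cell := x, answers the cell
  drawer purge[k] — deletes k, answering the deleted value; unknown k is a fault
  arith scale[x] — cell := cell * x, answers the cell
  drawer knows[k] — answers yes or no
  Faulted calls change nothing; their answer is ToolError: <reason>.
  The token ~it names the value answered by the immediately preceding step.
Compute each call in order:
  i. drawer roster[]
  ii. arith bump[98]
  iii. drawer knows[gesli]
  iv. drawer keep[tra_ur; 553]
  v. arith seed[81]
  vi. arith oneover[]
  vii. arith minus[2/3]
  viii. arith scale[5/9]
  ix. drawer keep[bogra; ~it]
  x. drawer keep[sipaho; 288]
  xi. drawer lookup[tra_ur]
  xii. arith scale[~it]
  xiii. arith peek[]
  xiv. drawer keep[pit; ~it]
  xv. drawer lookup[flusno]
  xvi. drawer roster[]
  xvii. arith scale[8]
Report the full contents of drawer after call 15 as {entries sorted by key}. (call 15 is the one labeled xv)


I try drawer roster(), giving [flusno, pit].
Calling arith bump using 98, and observe 98.
I try drawer knows using gesli, which returns no.
Invoking drawer keep using tra_ur, 553, yielding nil.
Next I call arith seed using 81, yielding 81.
I invoke arith oneover(), yielding 1/81.
Next I call arith minus using 2/3, yielding -53/81.
I use arith scale using 5/9: -265/729.
Now I run drawer keep using bogra, ~it: nil.
Using drawer keep using sipaho, 288, — result: nil.
Using drawer lookup using tra_ur, — result: 553.
I use arith scale using ~it, and observe -146545/729.
Now I run arith peek: -146545/729.
I invoke drawer keep using pit, ~it, and observe rajin.
Invoking drawer lookup using flusno, and observe 2114-05-19.
Now I run drawer roster(), — result: [bogra, flusno, pit, sipaho, tra_ur].
Then arith scale using 8, → -1172360/729.

Answer: {bogra=-265/729, flusno=2114-05-19, pit=-146545/729, sipaho=288, tra_ur=553}


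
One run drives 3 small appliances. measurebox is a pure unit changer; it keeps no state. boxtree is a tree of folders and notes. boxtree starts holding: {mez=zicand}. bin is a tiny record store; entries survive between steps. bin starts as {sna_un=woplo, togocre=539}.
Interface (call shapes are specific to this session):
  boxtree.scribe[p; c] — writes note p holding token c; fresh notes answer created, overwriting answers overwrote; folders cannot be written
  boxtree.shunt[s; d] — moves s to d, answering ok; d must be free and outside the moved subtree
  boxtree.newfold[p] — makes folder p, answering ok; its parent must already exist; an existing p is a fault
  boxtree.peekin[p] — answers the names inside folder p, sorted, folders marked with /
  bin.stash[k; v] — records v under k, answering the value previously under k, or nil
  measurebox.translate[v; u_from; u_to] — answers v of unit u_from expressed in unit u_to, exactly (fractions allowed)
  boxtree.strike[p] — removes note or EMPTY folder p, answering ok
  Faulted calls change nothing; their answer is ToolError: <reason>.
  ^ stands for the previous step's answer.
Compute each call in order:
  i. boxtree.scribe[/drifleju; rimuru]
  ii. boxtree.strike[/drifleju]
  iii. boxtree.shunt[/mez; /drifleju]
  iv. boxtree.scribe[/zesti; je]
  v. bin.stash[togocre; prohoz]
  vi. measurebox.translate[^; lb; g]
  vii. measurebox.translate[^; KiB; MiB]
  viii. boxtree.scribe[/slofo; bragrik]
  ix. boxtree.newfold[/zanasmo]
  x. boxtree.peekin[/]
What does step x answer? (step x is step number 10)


Answer: [drifleju, slofo, zanasmo/, zesti]

Derivation:
[in] boxtree.scribe p='/drifleju' c='rimuru'
  created
[in] boxtree.strike p='/drifleju'
  ok
[in] boxtree.shunt s='/mez' d='/drifleju'
  ok
[in] boxtree.scribe p='/zesti' c='je'
  created
[in] bin.stash k='togocre' v='prohoz'
  539
[in] measurebox.translate v='^' u_from='lb' u_to='g'
  24448628743/100000
[in] measurebox.translate v='^' u_from='KiB' u_to='MiB'
  24448628743/102400000
[in] boxtree.scribe p='/slofo' c='bragrik'
  created
[in] boxtree.newfold p='/zanasmo'
  ok
[in] boxtree.peekin p='/'
  [drifleju, slofo, zanasmo/, zesti]


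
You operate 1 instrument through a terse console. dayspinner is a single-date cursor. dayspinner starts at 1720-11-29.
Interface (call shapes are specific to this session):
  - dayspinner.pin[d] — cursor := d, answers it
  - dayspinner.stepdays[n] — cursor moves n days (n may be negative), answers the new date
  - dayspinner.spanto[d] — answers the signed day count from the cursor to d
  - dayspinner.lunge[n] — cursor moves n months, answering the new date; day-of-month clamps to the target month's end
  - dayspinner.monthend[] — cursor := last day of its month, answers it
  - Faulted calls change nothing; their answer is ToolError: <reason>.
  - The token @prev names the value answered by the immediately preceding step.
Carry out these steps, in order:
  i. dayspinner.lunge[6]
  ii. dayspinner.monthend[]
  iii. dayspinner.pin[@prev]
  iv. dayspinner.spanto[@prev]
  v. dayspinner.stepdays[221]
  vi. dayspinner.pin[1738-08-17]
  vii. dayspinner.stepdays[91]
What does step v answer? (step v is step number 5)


>> dayspinner.lunge(6)
<< 1721-05-29
>> dayspinner.monthend()
<< 1721-05-31
>> dayspinner.pin(@prev)
<< 1721-05-31
>> dayspinner.spanto(@prev)
<< 0
>> dayspinner.stepdays(221)
<< 1722-01-07
>> dayspinner.pin(1738-08-17)
<< 1738-08-17
>> dayspinner.stepdays(91)
<< 1738-11-16

Answer: 1722-01-07


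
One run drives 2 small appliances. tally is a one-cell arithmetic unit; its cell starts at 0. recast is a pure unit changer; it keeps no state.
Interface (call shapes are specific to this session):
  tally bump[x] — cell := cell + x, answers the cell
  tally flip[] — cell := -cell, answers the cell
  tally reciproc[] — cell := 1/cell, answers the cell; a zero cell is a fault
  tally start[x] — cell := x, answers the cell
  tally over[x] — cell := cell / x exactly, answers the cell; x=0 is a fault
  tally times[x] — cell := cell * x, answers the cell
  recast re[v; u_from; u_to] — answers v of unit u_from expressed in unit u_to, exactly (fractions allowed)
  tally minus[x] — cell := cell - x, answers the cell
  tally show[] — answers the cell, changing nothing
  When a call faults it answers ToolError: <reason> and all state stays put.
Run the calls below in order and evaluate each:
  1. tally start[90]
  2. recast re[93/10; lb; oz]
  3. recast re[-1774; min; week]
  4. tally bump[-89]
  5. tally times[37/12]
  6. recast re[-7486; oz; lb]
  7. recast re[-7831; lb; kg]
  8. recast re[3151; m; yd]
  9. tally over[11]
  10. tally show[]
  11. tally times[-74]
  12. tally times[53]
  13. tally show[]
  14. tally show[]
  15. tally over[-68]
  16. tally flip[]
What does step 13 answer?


Answer: -72557/66

Derivation:
→ tally start(x=90)
← 90
→ recast re(v=93/10, u_from=lb, u_to=oz)
← 744/5
→ recast re(v=-1774, u_from=min, u_to=week)
← -887/5040
→ tally bump(x=-89)
← 1
→ tally times(x=37/12)
← 37/12
→ recast re(v=-7486, u_from=oz, u_to=lb)
← -3743/8
→ recast re(v=-7831, u_from=lb, u_to=kg)
← -355208184947/100000000
→ recast re(v=3151, u_from=m, u_to=yd)
← 3938750/1143
→ tally over(x=11)
← 37/132
→ tally show()
← 37/132
→ tally times(x=-74)
← -1369/66
→ tally times(x=53)
← -72557/66
→ tally show()
← -72557/66
→ tally show()
← -72557/66
→ tally over(x=-68)
← 72557/4488
→ tally flip()
← -72557/4488


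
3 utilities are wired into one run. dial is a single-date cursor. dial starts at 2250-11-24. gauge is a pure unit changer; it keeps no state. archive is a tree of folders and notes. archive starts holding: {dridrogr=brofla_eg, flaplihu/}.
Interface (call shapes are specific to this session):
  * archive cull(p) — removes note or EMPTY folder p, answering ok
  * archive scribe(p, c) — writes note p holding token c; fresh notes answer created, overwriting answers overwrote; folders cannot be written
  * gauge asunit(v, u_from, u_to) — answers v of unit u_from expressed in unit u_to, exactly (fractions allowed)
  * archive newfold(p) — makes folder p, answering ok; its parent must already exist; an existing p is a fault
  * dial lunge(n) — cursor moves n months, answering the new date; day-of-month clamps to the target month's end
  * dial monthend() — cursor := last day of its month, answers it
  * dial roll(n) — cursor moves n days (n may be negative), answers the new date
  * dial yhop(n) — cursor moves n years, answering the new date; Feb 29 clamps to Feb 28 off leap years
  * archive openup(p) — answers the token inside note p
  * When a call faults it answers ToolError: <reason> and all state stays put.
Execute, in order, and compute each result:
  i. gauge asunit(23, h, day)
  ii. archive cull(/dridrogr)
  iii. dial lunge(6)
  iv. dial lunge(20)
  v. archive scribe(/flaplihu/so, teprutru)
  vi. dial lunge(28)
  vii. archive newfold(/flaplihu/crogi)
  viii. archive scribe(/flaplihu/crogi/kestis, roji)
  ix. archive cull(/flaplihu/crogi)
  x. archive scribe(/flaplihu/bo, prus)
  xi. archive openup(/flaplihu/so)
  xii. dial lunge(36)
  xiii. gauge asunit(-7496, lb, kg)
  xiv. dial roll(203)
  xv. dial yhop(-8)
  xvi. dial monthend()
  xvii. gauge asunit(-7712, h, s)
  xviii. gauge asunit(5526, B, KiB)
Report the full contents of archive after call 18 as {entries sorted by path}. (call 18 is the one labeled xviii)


Answer: {flaplihu/, flaplihu/bo=prus, flaplihu/crogi/, flaplihu/crogi/kestis=roji, flaplihu/so=teprutru}

Derivation:
·→ gauge asunit(v='23', u_from='h', u_to='day')
·← 23/24
·→ archive cull(p='/dridrogr')
·← ok
·→ dial lunge(n='6')
·← 2251-05-24
·→ dial lunge(n='20')
·← 2253-01-24
·→ archive scribe(p='/flaplihu/so', c='teprutru')
·← created
·→ dial lunge(n='28')
·← 2255-05-24
·→ archive newfold(p='/flaplihu/crogi')
·← ok
·→ archive scribe(p='/flaplihu/crogi/kestis', c='roji')
·← created
·→ archive cull(p='/flaplihu/crogi')
·← ToolError: not empty
·→ archive scribe(p='/flaplihu/bo', c='prus')
·← created
·→ archive openup(p='/flaplihu/so')
·← teprutru
·→ dial lunge(n='36')
·← 2258-05-24
·→ gauge asunit(v='-7496', u_from='lb', u_to='kg')
·← -42501605069/12500000
·→ dial roll(n='203')
·← 2258-12-13
·→ dial yhop(n='-8')
·← 2250-12-13
·→ dial monthend()
·← 2250-12-31
·→ gauge asunit(v='-7712', u_from='h', u_to='s')
·← -27763200
·→ gauge asunit(v='5526', u_from='B', u_to='KiB')
·← 2763/512


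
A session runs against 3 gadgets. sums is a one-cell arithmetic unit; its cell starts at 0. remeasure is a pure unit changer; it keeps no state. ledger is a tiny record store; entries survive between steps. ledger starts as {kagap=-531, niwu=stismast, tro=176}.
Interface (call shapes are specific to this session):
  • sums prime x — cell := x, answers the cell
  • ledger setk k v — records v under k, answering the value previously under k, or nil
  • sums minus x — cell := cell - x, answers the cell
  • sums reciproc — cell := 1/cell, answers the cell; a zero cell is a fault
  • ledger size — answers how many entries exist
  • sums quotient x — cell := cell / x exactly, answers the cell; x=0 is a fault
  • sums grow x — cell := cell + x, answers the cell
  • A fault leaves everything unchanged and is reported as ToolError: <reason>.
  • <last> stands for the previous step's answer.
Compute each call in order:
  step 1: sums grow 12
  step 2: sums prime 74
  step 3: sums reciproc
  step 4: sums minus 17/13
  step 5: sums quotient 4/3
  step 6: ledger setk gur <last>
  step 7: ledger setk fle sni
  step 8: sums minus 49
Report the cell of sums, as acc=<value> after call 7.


Act: sums grow[x→12]
Obs: 12
Act: sums prime[x→74]
Obs: 74
Act: sums reciproc[]
Obs: 1/74
Act: sums minus[x→17/13]
Obs: -1245/962
Act: sums quotient[x→4/3]
Obs: -3735/3848
Act: ledger setk[k→gur; v→<last>]
Obs: nil
Act: ledger setk[k→fle; v→sni]
Obs: nil
Act: sums minus[x→49]
Obs: -192287/3848

Answer: acc=-3735/3848


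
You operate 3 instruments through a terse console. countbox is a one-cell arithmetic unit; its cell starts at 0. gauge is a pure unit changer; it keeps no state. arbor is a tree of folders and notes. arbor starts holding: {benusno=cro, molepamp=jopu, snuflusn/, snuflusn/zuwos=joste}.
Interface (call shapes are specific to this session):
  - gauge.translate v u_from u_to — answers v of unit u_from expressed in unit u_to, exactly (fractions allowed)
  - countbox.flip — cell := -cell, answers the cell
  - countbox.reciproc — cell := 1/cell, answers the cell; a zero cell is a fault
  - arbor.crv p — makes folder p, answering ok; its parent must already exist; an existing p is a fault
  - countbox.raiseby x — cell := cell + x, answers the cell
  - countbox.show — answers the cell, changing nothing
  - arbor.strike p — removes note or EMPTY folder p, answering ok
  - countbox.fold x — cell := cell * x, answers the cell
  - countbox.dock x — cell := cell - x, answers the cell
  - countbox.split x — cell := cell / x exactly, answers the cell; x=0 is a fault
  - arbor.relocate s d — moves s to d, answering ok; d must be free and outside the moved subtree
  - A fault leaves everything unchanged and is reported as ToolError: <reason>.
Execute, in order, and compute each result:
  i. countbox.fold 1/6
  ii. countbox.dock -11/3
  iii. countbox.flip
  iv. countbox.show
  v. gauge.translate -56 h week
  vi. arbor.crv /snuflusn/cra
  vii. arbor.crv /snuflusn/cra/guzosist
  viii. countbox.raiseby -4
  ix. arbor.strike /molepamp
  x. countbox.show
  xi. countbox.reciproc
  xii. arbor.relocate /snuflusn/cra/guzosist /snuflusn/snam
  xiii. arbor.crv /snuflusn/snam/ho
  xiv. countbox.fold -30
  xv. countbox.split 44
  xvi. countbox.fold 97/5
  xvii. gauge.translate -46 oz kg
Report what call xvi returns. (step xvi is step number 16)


-> countbox.fold(x: 1/6)
<- 0
-> countbox.dock(x: -11/3)
<- 11/3
-> countbox.flip()
<- -11/3
-> countbox.show()
<- -11/3
-> gauge.translate(v: -56, u_from: h, u_to: week)
<- -1/3
-> arbor.crv(p: /snuflusn/cra)
<- ok
-> arbor.crv(p: /snuflusn/cra/guzosist)
<- ok
-> countbox.raiseby(x: -4)
<- -23/3
-> arbor.strike(p: /molepamp)
<- ok
-> countbox.show()
<- -23/3
-> countbox.reciproc()
<- -3/23
-> arbor.relocate(s: /snuflusn/cra/guzosist, d: /snuflusn/snam)
<- ok
-> arbor.crv(p: /snuflusn/snam/ho)
<- ok
-> countbox.fold(x: -30)
<- 90/23
-> countbox.split(x: 44)
<- 45/506
-> countbox.fold(x: 97/5)
<- 873/506
-> gauge.translate(v: -46, u_from: oz, u_to: kg)
<- -1043262451/800000000

Answer: 873/506


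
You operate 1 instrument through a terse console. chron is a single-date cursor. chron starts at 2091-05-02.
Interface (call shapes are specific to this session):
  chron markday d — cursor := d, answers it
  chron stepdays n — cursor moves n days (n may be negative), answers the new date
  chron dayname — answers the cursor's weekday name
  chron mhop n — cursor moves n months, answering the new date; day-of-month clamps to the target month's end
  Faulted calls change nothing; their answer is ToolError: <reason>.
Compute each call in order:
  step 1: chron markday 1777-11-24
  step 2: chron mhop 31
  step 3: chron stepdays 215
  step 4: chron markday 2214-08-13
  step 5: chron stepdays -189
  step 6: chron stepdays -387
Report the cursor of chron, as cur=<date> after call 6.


Answer: cur=2213-01-14

Derivation:
;; 1. chron markday(d→1777-11-24) ~> 1777-11-24
;; 2. chron mhop(n→31) ~> 1780-06-24
;; 3. chron stepdays(n→215) ~> 1781-01-25
;; 4. chron markday(d→2214-08-13) ~> 2214-08-13
;; 5. chron stepdays(n→-189) ~> 2214-02-05
;; 6. chron stepdays(n→-387) ~> 2213-01-14


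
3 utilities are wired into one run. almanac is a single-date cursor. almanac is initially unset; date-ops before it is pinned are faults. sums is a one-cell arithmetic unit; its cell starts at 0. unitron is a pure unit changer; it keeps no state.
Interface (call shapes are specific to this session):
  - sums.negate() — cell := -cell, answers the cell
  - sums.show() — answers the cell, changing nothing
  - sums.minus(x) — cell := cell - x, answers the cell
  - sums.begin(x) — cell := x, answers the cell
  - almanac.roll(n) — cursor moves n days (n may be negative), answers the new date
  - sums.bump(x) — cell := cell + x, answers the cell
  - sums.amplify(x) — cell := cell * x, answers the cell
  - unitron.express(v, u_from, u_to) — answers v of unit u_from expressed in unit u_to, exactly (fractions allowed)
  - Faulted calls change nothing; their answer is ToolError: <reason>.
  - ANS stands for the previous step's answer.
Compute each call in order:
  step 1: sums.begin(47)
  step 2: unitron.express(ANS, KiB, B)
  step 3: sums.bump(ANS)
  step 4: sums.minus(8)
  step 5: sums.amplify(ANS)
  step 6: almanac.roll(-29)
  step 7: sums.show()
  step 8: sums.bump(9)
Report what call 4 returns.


>>> sums.begin x=47
  47
>>> unitron.express v=ANS u_from=KiB u_to=B
  48128
>>> sums.bump x=ANS
  48175
>>> sums.minus x=8
  48167
>>> sums.amplify x=ANS
  2320059889
>>> almanac.roll n=-29
  ToolError: no date set
>>> sums.show
  2320059889
>>> sums.bump x=9
  2320059898

Answer: 48167


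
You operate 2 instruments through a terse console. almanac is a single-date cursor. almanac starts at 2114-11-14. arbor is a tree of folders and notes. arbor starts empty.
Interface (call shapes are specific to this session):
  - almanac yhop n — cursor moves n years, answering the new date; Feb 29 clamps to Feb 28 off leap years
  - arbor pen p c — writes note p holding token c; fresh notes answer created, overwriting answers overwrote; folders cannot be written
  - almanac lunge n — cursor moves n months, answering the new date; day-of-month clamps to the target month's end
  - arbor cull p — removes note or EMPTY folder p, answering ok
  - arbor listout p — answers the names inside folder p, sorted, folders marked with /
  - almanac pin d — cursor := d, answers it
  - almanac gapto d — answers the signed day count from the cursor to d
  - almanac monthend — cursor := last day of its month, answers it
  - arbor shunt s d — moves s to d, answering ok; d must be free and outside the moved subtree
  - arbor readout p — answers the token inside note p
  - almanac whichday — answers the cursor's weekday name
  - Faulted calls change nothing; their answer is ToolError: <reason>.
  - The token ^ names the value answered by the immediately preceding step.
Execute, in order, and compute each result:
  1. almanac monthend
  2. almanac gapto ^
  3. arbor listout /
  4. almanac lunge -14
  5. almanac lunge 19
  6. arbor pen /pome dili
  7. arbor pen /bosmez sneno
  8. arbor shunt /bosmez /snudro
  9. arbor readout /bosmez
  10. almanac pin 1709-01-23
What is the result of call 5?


Answer: 2115-04-30

Derivation:
% 1. almanac monthend() => 2114-11-30
% 2. almanac gapto(d: ^) => 0
% 3. arbor listout(p: /) => []
% 4. almanac lunge(n: -14) => 2113-09-30
% 5. almanac lunge(n: 19) => 2115-04-30
% 6. arbor pen(p: /pome, c: dili) => created
% 7. arbor pen(p: /bosmez, c: sneno) => created
% 8. arbor shunt(s: /bosmez, d: /snudro) => ok
% 9. arbor readout(p: /bosmez) => ToolError: not found
% 10. almanac pin(d: 1709-01-23) => 1709-01-23


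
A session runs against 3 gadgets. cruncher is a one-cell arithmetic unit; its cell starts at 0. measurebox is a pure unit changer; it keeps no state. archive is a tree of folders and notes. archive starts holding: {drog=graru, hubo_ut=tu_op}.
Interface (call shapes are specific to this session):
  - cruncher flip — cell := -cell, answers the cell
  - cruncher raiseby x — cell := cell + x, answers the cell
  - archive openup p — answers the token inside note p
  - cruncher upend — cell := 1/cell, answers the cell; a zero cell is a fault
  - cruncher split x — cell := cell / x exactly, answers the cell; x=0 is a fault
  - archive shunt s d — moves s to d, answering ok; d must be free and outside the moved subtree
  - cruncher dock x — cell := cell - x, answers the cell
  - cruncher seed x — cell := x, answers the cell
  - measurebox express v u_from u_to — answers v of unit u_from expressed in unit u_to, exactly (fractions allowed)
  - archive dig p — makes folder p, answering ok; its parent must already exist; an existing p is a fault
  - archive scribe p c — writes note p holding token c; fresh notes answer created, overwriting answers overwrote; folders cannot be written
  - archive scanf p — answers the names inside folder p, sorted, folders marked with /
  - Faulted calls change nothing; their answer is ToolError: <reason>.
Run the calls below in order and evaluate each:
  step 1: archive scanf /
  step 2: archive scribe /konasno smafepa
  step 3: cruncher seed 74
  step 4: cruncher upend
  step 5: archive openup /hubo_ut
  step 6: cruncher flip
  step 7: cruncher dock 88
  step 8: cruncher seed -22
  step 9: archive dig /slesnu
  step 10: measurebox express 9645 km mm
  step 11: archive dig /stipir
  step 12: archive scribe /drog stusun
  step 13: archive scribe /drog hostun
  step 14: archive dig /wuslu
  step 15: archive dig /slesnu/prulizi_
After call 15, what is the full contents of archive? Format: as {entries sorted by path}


Do: archive scanf[p=/]
See: [drog, hubo_ut]
Do: archive scribe[p=/konasno; c=smafepa]
See: created
Do: cruncher seed[x=74]
See: 74
Do: cruncher upend[]
See: 1/74
Do: archive openup[p=/hubo_ut]
See: tu_op
Do: cruncher flip[]
See: -1/74
Do: cruncher dock[x=88]
See: -6513/74
Do: cruncher seed[x=-22]
See: -22
Do: archive dig[p=/slesnu]
See: ok
Do: measurebox express[v=9645; u_from=km; u_to=mm]
See: 9645000000
Do: archive dig[p=/stipir]
See: ok
Do: archive scribe[p=/drog; c=stusun]
See: overwrote
Do: archive scribe[p=/drog; c=hostun]
See: overwrote
Do: archive dig[p=/wuslu]
See: ok
Do: archive dig[p=/slesnu/prulizi_]
See: ok

Answer: {drog=hostun, hubo_ut=tu_op, konasno=smafepa, slesnu/, slesnu/prulizi_/, stipir/, wuslu/}


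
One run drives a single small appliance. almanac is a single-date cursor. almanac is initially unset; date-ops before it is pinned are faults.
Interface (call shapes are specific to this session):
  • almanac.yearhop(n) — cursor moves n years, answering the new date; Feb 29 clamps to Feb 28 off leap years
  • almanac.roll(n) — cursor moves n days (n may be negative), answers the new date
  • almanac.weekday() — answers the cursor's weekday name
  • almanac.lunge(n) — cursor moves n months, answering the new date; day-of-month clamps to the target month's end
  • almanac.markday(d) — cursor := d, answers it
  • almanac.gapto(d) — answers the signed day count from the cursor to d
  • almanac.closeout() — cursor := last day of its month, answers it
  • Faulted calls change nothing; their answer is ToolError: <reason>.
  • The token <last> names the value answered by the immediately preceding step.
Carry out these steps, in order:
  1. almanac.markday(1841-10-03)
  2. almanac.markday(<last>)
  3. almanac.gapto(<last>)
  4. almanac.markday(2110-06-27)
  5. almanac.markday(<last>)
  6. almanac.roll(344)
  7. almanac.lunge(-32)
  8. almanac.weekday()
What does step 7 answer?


Answer: 2108-10-06

Derivation:
-> almanac.markday(1841-10-03)
<- 1841-10-03
-> almanac.markday(<last>)
<- 1841-10-03
-> almanac.gapto(<last>)
<- 0
-> almanac.markday(2110-06-27)
<- 2110-06-27
-> almanac.markday(<last>)
<- 2110-06-27
-> almanac.roll(344)
<- 2111-06-06
-> almanac.lunge(-32)
<- 2108-10-06
-> almanac.weekday()
<- Saturday


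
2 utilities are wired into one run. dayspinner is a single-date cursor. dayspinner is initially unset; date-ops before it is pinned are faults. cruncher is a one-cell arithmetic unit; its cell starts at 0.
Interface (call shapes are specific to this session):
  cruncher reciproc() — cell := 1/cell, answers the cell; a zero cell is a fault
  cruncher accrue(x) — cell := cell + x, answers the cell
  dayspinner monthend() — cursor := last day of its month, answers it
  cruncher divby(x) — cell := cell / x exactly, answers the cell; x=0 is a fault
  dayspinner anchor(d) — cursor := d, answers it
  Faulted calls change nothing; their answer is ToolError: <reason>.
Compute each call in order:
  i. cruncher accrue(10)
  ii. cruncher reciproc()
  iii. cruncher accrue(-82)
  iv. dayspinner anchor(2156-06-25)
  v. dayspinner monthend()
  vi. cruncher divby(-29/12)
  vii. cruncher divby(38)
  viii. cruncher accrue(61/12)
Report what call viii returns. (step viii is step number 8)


Now I run cruncher accrue with x→10, giving 10.
I run cruncher reciproc, and observe 1/10.
Calling cruncher accrue with x→-82: -819/10.
Calling dayspinner anchor with d→2156-06-25, and see 2156-06-25.
Calling dayspinner monthend(), which returns 2156-06-30.
I call cruncher divby with x→-29/12: 4914/145.
I call cruncher divby with x→38, yielding 2457/2755.
Invoking cruncher accrue with x→61/12, which returns 197539/33060.

Answer: 197539/33060


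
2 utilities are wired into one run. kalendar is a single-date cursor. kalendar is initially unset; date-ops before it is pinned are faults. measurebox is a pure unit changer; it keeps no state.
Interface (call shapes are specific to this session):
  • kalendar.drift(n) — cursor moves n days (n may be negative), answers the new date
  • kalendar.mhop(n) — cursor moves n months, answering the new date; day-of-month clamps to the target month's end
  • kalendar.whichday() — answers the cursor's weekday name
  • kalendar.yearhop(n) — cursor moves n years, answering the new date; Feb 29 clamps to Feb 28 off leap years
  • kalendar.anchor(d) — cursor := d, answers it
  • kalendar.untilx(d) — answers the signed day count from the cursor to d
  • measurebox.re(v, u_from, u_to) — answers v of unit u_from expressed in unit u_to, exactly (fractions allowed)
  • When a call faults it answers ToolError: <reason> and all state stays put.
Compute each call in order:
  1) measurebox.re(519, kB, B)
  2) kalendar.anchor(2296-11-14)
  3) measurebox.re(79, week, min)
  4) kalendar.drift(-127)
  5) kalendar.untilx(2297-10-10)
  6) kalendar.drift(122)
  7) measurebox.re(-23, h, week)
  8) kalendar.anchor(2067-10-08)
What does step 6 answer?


Answer: 2296-11-09

Derivation:
Invoking re using v=519, u_from=kB, u_to=B, giving 519000.
Now I run anchor using d=2296-11-14, — result: 2296-11-14.
Calling re using v=79, u_from=week, u_to=min, which returns 796320.
I invoke drift using n=-127: 2296-07-10.
Using untilx using d=2297-10-10, and observe 457.
Next I call drift using n=122, and observe 2296-11-09.
I run re using v=-23, u_from=h, u_to=week, → -23/168.
I run anchor using d=2067-10-08, giving 2067-10-08.


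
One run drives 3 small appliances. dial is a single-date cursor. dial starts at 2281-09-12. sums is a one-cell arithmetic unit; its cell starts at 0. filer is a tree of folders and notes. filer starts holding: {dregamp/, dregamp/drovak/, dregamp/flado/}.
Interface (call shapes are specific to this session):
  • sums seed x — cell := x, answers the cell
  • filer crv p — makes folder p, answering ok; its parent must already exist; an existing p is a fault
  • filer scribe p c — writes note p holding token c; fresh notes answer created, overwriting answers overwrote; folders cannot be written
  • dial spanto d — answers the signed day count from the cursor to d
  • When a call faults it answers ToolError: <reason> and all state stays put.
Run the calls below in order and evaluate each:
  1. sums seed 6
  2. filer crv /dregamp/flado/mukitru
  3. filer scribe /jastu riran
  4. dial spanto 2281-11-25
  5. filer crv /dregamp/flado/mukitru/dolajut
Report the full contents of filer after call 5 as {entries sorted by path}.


;; sums seed(x='6') == 6
;; filer crv(p='/dregamp/flado/mukitru') == ok
;; filer scribe(p='/jastu', c='riran') == created
;; dial spanto(d='2281-11-25') == 74
;; filer crv(p='/dregamp/flado/mukitru/dolajut') == ok

Answer: {dregamp/, dregamp/drovak/, dregamp/flado/, dregamp/flado/mukitru/, dregamp/flado/mukitru/dolajut/, jastu=riran}


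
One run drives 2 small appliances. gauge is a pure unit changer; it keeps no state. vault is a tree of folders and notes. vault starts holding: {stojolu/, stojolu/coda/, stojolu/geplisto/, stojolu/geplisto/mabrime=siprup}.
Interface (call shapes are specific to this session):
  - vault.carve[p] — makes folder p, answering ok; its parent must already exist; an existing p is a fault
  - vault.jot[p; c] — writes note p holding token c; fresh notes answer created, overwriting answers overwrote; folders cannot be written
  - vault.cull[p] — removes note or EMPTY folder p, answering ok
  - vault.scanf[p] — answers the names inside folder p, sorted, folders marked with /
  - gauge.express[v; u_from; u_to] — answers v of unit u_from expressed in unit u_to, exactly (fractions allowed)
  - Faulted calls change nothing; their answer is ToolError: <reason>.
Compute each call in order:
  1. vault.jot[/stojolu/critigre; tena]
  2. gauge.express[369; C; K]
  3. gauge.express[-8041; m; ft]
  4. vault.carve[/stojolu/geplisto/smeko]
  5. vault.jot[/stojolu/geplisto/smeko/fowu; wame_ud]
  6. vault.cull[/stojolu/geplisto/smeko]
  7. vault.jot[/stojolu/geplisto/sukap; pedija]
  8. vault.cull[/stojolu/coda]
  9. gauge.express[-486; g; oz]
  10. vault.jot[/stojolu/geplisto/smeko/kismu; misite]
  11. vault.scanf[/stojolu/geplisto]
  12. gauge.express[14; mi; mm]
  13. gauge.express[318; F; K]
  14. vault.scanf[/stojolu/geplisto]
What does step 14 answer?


// 1. vault.jot(p='/stojolu/critigre', c='tena') : created
// 2. gauge.express(v='369', u_from='C', u_to='K') : 12843/20
// 3. gauge.express(v='-8041', u_from='m', u_to='ft') : -10051250/381
// 4. vault.carve(p='/stojolu/geplisto/smeko') : ok
// 5. vault.jot(p='/stojolu/geplisto/smeko/fowu', c='wame_ud') : created
// 6. vault.cull(p='/stojolu/geplisto/smeko') : ToolError: not empty
// 7. vault.jot(p='/stojolu/geplisto/sukap', c='pedija') : created
// 8. vault.cull(p='/stojolu/coda') : ok
// 9. gauge.express(v='-486', u_from='g', u_to='oz') : -777600000/45359237
// 10. vault.jot(p='/stojolu/geplisto/smeko/kismu', c='misite') : created
// 11. vault.scanf(p='/stojolu/geplisto') : [mabrime, smeko/, sukap]
// 12. gauge.express(v='14', u_from='mi', u_to='mm') : 22530816
// 13. gauge.express(v='318', u_from='F', u_to='K') : 77767/180
// 14. vault.scanf(p='/stojolu/geplisto') : [mabrime, smeko/, sukap]

Answer: [mabrime, smeko/, sukap]


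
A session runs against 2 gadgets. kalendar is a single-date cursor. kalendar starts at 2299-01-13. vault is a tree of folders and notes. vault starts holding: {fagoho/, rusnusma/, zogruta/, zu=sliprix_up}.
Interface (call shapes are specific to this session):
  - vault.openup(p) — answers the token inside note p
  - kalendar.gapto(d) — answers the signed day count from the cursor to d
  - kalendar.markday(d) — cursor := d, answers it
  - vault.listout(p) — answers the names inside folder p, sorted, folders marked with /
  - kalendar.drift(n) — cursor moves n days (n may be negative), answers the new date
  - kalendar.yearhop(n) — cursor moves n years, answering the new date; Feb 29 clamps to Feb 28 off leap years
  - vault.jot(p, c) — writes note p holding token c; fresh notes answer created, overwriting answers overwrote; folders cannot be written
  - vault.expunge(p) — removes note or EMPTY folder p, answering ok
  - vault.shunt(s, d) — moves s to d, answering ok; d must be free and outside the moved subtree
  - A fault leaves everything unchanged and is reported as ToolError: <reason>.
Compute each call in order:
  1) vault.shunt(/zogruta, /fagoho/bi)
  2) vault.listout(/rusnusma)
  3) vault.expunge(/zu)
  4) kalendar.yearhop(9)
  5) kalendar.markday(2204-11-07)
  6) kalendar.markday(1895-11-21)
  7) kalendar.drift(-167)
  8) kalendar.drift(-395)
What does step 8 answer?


Answer: 1894-05-08

Derivation:
// 1. vault.shunt(s: /zogruta, d: /fagoho/bi) ~> ok
// 2. vault.listout(p: /rusnusma) ~> []
// 3. vault.expunge(p: /zu) ~> ok
// 4. kalendar.yearhop(n: 9) ~> 2308-01-13
// 5. kalendar.markday(d: 2204-11-07) ~> 2204-11-07
// 6. kalendar.markday(d: 1895-11-21) ~> 1895-11-21
// 7. kalendar.drift(n: -167) ~> 1895-06-07
// 8. kalendar.drift(n: -395) ~> 1894-05-08


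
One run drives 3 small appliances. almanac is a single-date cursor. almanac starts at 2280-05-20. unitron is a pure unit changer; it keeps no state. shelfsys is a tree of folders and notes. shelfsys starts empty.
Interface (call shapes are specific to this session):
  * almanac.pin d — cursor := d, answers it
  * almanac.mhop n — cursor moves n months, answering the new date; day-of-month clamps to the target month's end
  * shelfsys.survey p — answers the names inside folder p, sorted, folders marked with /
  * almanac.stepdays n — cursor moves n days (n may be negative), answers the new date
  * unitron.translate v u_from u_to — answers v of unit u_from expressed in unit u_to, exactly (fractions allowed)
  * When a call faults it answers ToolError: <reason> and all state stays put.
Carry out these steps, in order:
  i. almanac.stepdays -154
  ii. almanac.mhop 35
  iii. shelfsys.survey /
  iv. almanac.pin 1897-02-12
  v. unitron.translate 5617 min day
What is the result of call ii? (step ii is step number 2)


Answer: 2282-11-18

Derivation:
% stepdays -154
  2279-12-18
% mhop 35
  2282-11-18
% survey /
  []
% pin 1897-02-12
  1897-02-12
% translate 5617 min day
  5617/1440


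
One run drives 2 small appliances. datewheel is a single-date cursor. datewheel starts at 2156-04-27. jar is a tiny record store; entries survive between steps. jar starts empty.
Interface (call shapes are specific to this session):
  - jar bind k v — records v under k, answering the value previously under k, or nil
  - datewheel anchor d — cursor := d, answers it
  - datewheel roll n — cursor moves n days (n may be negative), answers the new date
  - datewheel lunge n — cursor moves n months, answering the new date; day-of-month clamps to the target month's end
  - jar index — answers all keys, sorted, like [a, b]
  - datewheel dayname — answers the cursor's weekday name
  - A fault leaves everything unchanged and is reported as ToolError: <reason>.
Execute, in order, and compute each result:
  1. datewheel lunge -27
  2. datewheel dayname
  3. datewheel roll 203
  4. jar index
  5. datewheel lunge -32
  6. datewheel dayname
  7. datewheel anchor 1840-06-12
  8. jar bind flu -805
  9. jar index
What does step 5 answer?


·→ datewheel lunge(n=-27)
·← 2154-01-27
·→ datewheel dayname()
·← Sunday
·→ datewheel roll(n=203)
·← 2154-08-18
·→ jar index()
·← []
·→ datewheel lunge(n=-32)
·← 2151-12-18
·→ datewheel dayname()
·← Saturday
·→ datewheel anchor(d=1840-06-12)
·← 1840-06-12
·→ jar bind(k=flu, v=-805)
·← nil
·→ jar index()
·← [flu]

Answer: 2151-12-18
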